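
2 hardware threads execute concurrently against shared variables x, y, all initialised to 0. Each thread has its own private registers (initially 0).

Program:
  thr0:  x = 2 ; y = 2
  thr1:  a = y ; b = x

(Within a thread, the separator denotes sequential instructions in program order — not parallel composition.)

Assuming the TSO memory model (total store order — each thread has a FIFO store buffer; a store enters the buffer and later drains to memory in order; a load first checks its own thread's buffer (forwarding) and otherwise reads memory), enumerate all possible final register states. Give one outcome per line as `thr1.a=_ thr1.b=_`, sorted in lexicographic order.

outcome vector order: (thr1.a,thr1.b)
|TSO outcomes| = 3

thr1.a=0 thr1.b=0
thr1.a=0 thr1.b=2
thr1.a=2 thr1.b=2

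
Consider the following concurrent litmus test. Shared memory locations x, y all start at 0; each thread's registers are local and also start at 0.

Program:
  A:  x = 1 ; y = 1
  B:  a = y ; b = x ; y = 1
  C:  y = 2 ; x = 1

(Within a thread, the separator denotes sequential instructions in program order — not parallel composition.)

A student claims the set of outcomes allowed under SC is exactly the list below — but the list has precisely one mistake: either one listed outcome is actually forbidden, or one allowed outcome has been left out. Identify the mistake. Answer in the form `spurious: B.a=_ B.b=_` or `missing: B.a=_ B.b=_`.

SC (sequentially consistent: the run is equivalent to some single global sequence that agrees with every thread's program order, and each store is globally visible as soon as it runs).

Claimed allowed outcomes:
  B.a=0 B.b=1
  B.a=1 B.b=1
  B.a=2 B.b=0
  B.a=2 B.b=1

missing: B.a=0 B.b=0

outcome vector order: (B.a,B.b)
SC: 5 outcomes — {<0 0> <0 1> <1 1> <2 0> <2 1>}
SC∖claimed = {<0 0>}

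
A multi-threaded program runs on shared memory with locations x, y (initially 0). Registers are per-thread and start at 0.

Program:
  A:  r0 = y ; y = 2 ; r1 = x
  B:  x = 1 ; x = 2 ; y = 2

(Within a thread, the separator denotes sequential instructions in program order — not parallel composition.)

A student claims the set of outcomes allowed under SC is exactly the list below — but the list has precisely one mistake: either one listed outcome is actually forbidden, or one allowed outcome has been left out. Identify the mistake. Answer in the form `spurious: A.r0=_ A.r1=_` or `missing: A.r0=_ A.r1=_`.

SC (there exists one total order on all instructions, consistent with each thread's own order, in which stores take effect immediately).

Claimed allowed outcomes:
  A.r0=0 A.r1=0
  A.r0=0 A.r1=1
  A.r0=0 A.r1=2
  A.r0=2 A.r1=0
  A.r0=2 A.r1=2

outcome vector order: (A.r0,A.r1)
SC: 4 outcomes — {(0,0), (0,1), (0,2), (2,2)}
claimed∖SC = {(2,0)}

spurious: A.r0=2 A.r1=0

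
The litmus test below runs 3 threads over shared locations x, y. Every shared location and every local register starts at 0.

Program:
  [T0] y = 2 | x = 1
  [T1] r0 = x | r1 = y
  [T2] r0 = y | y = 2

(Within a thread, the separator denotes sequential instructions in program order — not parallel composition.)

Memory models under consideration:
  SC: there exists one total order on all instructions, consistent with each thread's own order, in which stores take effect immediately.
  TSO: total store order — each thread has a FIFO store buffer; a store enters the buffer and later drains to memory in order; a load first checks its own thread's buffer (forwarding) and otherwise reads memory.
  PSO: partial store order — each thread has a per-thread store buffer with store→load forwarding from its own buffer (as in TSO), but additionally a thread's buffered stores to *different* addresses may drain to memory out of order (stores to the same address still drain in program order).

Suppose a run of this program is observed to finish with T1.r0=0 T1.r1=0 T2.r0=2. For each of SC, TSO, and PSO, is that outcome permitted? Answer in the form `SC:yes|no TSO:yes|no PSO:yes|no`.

outcome vector order: (T1.r0,T1.r1,T2.r0)
[SC] allowed = {000 002 020 022 120 122}
[TSO] allowed = {000 002 020 022 120 122}
[PSO] allowed = {000 002 020 022 100 102 120 122}
target 002 ∈ {SC,TSO,PSO}

SC:yes TSO:yes PSO:yes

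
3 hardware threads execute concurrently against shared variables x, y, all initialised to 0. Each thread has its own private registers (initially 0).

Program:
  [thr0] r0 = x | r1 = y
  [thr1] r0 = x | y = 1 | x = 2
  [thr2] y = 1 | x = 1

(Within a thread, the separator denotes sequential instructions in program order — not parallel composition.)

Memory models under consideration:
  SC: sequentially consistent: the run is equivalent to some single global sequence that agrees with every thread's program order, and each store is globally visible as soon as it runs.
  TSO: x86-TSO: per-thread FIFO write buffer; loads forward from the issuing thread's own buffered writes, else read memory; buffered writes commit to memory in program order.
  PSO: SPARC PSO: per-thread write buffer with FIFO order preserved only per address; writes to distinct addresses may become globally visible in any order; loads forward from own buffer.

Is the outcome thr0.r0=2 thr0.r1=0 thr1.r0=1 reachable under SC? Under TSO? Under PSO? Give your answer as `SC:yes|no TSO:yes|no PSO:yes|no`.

SC:no TSO:no PSO:yes

outcome vector order: (thr0.r0,thr0.r1,thr1.r0)
SC: 8 outcomes — {0/0/0; 0/0/1; 0/1/0; 0/1/1; 1/1/0; 1/1/1; 2/1/0; 2/1/1}
TSO: 8 outcomes — {0/0/0; 0/0/1; 0/1/0; 0/1/1; 1/1/0; 1/1/1; 2/1/0; 2/1/1}
PSO: 12 outcomes — {0/0/0; 0/0/1; 0/1/0; 0/1/1; 1/0/0; 1/0/1; 1/1/0; 1/1/1; 2/0/0; 2/0/1; 2/1/0; 2/1/1}
target 2/0/1 ∈ {PSO}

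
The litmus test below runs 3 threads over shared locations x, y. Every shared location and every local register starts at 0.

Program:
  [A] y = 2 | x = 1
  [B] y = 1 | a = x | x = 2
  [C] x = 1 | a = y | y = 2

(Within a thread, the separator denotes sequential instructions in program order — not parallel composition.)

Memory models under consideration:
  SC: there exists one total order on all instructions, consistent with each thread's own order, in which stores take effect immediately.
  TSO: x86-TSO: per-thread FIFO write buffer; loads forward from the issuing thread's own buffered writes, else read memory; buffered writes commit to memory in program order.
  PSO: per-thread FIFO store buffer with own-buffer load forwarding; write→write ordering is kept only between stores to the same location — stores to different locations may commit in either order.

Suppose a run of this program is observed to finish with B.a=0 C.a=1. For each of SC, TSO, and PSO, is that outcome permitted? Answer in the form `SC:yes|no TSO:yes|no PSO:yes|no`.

SC:yes TSO:yes PSO:yes

outcome vector order: (B.a,C.a)
under SC → 0/1; 0/2; 1/0; 1/1; 1/2
under TSO → 0/0; 0/1; 0/2; 1/0; 1/1; 1/2
under PSO → 0/0; 0/1; 0/2; 1/0; 1/1; 1/2
target 0/1 ∈ {SC,TSO,PSO}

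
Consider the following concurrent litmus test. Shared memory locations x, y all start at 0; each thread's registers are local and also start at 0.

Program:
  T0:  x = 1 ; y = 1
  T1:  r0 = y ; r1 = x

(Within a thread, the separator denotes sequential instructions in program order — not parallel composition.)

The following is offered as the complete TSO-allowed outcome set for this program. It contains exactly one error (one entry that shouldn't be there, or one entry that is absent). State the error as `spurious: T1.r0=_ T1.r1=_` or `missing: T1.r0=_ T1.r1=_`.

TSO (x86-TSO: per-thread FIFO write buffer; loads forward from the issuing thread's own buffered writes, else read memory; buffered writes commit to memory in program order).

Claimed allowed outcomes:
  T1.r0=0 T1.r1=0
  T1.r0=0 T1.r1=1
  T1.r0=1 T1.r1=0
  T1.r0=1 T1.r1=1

spurious: T1.r0=1 T1.r1=0

outcome vector order: (T1.r0,T1.r1)
[TSO] allowed = {00, 01, 11}
claimed∖TSO = {10}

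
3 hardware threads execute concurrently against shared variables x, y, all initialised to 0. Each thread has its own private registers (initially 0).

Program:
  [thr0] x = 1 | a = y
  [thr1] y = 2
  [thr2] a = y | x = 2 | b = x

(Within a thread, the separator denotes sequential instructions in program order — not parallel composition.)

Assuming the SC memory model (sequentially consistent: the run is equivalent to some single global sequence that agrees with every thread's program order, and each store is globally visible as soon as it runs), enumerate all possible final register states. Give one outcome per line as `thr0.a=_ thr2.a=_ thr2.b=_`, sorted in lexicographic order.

thr0.a=0 thr2.a=0 thr2.b=1
thr0.a=0 thr2.a=0 thr2.b=2
thr0.a=0 thr2.a=2 thr2.b=2
thr0.a=2 thr2.a=0 thr2.b=1
thr0.a=2 thr2.a=0 thr2.b=2
thr0.a=2 thr2.a=2 thr2.b=1
thr0.a=2 thr2.a=2 thr2.b=2

outcome vector order: (thr0.a,thr2.a,thr2.b)
|SC outcomes| = 7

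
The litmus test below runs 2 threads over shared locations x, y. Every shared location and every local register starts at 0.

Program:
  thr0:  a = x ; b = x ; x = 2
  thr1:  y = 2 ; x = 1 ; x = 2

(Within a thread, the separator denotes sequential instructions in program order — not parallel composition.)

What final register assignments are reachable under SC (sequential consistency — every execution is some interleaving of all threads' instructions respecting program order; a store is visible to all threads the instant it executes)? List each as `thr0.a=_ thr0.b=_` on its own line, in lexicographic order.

thr0.a=0 thr0.b=0
thr0.a=0 thr0.b=1
thr0.a=0 thr0.b=2
thr0.a=1 thr0.b=1
thr0.a=1 thr0.b=2
thr0.a=2 thr0.b=2

outcome vector order: (thr0.a,thr0.b)
|SC outcomes| = 6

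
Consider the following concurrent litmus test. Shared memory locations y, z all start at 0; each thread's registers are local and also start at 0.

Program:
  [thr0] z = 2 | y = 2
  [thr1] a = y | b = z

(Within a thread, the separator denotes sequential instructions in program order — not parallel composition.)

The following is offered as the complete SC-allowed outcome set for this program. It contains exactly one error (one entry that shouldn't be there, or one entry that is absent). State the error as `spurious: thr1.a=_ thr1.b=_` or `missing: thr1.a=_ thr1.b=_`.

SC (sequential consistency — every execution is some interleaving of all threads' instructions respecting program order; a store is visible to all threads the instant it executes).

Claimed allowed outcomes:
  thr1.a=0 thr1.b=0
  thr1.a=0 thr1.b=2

outcome vector order: (thr1.a,thr1.b)
SC (3): 00 02 22
SC∖claimed = {22}

missing: thr1.a=2 thr1.b=2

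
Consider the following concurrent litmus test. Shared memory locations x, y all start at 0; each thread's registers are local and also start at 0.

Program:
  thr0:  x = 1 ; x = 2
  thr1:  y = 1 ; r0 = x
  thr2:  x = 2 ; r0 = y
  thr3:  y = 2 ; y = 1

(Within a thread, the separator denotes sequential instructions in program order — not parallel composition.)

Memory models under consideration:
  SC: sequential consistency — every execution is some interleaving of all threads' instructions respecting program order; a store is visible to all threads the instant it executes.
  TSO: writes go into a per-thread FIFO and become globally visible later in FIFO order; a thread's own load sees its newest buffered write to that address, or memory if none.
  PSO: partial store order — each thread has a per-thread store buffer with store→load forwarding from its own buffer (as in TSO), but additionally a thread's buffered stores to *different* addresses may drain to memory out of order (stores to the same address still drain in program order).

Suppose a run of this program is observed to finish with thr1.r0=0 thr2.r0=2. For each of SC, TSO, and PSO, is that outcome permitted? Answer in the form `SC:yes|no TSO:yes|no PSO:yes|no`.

outcome vector order: (thr1.r0,thr2.r0)
[SC] allowed = {01; 02; 10; 11; 12; 20; 21; 22}
[TSO] allowed = {00; 01; 02; 10; 11; 12; 20; 21; 22}
[PSO] allowed = {00; 01; 02; 10; 11; 12; 20; 21; 22}
target 02 ∈ {SC,TSO,PSO}

SC:yes TSO:yes PSO:yes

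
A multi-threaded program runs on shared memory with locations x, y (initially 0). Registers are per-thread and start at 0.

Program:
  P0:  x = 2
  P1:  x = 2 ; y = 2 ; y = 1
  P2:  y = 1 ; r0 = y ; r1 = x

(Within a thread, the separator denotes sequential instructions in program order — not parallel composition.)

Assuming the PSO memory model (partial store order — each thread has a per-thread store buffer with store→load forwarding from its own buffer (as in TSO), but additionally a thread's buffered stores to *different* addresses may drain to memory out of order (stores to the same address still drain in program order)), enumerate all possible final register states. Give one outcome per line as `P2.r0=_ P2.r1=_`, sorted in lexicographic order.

P2.r0=1 P2.r1=0
P2.r0=1 P2.r1=2
P2.r0=2 P2.r1=0
P2.r0=2 P2.r1=2

outcome vector order: (P2.r0,P2.r1)
|PSO outcomes| = 4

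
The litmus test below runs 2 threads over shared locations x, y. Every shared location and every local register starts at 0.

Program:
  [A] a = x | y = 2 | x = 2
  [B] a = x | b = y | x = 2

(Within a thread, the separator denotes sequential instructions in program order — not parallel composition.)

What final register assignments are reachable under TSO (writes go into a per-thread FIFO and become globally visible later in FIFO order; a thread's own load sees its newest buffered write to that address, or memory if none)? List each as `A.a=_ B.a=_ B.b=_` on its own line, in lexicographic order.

A.a=0 B.a=0 B.b=0
A.a=0 B.a=0 B.b=2
A.a=0 B.a=2 B.b=2
A.a=2 B.a=0 B.b=0

outcome vector order: (A.a,B.a,B.b)
|TSO outcomes| = 4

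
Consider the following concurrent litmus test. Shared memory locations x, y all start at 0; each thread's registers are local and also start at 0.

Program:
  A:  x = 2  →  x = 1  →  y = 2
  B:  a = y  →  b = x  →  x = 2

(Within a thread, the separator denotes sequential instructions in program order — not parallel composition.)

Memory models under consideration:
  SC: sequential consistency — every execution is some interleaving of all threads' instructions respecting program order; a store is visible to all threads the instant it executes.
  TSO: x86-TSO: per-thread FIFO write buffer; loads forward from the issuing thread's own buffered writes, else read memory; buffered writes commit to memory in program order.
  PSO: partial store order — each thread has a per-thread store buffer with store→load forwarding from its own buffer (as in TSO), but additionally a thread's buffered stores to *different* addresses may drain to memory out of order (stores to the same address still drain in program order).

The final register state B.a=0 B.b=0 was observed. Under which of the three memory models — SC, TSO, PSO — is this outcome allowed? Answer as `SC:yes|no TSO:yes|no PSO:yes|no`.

SC:yes TSO:yes PSO:yes

outcome vector order: (B.a,B.b)
SC: 4 outcomes — {<0 0> <0 1> <0 2> <2 1>}
TSO: 4 outcomes — {<0 0> <0 1> <0 2> <2 1>}
PSO: 6 outcomes — {<0 0> <0 1> <0 2> <2 0> <2 1> <2 2>}
target <0 0> ∈ {SC,TSO,PSO}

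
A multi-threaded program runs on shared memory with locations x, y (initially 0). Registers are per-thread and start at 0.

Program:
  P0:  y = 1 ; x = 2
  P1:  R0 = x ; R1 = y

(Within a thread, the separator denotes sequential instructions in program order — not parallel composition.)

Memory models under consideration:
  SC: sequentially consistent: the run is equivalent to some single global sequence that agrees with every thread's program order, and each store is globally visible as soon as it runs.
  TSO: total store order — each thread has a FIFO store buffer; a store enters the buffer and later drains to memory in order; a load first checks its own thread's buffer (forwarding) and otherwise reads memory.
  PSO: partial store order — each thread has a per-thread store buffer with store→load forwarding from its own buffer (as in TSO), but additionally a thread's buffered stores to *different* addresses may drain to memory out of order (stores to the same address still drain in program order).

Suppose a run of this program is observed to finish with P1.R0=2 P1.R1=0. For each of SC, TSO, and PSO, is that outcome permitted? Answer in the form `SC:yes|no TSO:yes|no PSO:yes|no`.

SC:no TSO:no PSO:yes

outcome vector order: (P1.R0,P1.R1)
[SC] allowed = {0/0; 0/1; 2/1}
[TSO] allowed = {0/0; 0/1; 2/1}
[PSO] allowed = {0/0; 0/1; 2/0; 2/1}
target 2/0 ∈ {PSO}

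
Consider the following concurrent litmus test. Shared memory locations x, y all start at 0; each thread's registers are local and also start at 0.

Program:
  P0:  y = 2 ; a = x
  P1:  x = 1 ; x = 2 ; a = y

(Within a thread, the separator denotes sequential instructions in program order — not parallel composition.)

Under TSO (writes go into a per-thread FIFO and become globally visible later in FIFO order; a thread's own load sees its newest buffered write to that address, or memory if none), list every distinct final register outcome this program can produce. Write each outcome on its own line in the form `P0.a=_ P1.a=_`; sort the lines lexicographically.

outcome vector order: (P0.a,P1.a)
|TSO outcomes| = 6

P0.a=0 P1.a=0
P0.a=0 P1.a=2
P0.a=1 P1.a=0
P0.a=1 P1.a=2
P0.a=2 P1.a=0
P0.a=2 P1.a=2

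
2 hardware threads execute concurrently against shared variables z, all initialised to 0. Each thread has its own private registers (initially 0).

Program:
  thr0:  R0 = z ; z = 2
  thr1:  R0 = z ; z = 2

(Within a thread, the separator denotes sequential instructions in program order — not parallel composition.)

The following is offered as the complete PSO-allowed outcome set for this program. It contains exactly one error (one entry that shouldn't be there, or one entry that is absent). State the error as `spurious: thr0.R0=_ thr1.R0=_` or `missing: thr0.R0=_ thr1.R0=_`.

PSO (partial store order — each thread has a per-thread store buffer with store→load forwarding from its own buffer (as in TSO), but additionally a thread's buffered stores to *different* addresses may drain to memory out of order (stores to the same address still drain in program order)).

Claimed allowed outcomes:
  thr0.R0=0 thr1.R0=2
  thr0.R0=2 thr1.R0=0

outcome vector order: (thr0.R0,thr1.R0)
[PSO] allowed = {(0,0); (0,2); (2,0)}
PSO∖claimed = {(0,0)}

missing: thr0.R0=0 thr1.R0=0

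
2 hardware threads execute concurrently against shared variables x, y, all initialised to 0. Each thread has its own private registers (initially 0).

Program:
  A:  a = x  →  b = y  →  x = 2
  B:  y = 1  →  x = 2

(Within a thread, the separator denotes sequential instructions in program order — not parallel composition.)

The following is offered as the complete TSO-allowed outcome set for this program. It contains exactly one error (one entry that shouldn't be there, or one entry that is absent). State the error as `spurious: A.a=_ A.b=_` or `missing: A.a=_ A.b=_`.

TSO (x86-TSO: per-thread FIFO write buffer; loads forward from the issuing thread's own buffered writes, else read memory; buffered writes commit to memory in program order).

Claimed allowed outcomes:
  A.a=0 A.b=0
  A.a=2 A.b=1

outcome vector order: (A.a,A.b)
TSO: 3 outcomes — {0/0, 0/1, 2/1}
TSO∖claimed = {0/1}

missing: A.a=0 A.b=1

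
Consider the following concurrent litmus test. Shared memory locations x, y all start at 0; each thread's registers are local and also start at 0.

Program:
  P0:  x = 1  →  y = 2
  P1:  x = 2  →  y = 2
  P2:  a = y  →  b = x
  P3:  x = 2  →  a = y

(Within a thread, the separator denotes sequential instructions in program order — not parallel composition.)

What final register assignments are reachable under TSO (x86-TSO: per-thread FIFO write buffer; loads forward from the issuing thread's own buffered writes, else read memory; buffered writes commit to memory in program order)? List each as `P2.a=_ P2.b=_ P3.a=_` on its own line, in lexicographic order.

P2.a=0 P2.b=0 P3.a=0
P2.a=0 P2.b=0 P3.a=2
P2.a=0 P2.b=1 P3.a=0
P2.a=0 P2.b=1 P3.a=2
P2.a=0 P2.b=2 P3.a=0
P2.a=0 P2.b=2 P3.a=2
P2.a=2 P2.b=1 P3.a=0
P2.a=2 P2.b=1 P3.a=2
P2.a=2 P2.b=2 P3.a=0
P2.a=2 P2.b=2 P3.a=2

outcome vector order: (P2.a,P2.b,P3.a)
|TSO outcomes| = 10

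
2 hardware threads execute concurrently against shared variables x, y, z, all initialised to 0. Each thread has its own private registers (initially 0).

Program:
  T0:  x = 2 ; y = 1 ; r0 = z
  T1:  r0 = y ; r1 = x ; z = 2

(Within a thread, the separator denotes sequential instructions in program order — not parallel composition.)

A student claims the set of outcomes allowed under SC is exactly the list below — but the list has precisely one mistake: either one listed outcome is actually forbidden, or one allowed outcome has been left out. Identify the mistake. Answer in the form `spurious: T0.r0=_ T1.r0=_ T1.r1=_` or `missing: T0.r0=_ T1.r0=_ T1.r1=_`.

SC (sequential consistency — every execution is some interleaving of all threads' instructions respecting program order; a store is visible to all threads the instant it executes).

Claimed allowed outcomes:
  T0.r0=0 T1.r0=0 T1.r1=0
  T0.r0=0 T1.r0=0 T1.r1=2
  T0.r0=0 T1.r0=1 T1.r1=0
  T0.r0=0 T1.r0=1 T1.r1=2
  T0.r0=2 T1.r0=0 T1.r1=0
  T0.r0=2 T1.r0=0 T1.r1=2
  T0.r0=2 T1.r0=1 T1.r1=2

outcome vector order: (T0.r0,T1.r0,T1.r1)
SC: 6 outcomes — {000, 002, 012, 200, 202, 212}
claimed∖SC = {010}

spurious: T0.r0=0 T1.r0=1 T1.r1=0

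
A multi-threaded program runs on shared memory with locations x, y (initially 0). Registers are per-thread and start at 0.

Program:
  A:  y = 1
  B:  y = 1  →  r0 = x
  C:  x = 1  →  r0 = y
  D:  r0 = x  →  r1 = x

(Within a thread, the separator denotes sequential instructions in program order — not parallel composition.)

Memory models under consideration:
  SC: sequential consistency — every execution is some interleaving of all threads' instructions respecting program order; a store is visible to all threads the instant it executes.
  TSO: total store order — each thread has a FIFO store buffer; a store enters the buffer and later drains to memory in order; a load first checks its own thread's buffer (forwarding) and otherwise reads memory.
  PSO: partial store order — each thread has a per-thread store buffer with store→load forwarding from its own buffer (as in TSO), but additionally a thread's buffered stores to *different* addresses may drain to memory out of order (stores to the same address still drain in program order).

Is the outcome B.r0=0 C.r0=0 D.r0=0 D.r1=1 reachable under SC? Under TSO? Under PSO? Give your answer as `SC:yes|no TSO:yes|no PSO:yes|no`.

SC:no TSO:yes PSO:yes

outcome vector order: (B.r0,C.r0,D.r0,D.r1)
SC (9): (0,1,0,0), (0,1,0,1), (0,1,1,1), (1,0,0,0), (1,0,0,1), (1,0,1,1), (1,1,0,0), (1,1,0,1), (1,1,1,1)
TSO (12): (0,0,0,0), (0,0,0,1), (0,0,1,1), (0,1,0,0), (0,1,0,1), (0,1,1,1), (1,0,0,0), (1,0,0,1), (1,0,1,1), (1,1,0,0), (1,1,0,1), (1,1,1,1)
PSO (12): (0,0,0,0), (0,0,0,1), (0,0,1,1), (0,1,0,0), (0,1,0,1), (0,1,1,1), (1,0,0,0), (1,0,0,1), (1,0,1,1), (1,1,0,0), (1,1,0,1), (1,1,1,1)
target (0,0,0,1) ∈ {TSO,PSO}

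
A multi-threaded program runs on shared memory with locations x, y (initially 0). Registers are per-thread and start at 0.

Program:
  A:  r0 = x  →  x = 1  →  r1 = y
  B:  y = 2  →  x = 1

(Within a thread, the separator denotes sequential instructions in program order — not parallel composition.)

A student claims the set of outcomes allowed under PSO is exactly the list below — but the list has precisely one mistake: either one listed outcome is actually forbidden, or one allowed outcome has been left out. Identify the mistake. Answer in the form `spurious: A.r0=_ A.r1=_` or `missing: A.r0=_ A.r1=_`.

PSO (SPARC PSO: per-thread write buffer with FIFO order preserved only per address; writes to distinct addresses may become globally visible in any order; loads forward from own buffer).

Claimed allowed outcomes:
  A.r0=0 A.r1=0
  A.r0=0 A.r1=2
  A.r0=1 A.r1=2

outcome vector order: (A.r0,A.r1)
PSO (4): (0,0) (0,2) (1,0) (1,2)
PSO∖claimed = {(1,0)}

missing: A.r0=1 A.r1=0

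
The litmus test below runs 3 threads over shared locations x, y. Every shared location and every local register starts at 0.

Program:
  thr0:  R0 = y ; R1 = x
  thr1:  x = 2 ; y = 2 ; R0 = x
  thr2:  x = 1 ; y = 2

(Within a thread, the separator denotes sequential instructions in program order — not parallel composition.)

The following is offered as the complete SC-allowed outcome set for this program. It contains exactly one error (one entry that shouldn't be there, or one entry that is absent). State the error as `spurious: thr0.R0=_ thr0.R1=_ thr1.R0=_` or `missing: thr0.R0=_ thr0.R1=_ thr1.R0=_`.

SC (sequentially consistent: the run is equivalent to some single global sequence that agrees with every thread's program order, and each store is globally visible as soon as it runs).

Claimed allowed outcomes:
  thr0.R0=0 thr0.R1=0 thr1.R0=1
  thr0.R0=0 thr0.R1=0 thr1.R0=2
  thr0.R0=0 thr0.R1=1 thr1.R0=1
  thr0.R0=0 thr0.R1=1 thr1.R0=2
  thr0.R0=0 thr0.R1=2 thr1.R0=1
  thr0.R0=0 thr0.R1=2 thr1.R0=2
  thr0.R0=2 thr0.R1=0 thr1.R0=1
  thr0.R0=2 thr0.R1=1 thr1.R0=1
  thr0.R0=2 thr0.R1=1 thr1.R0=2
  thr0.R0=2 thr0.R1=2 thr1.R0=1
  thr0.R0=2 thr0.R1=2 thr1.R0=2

spurious: thr0.R0=2 thr0.R1=0 thr1.R0=1

outcome vector order: (thr0.R0,thr0.R1,thr1.R0)
under SC → 001, 002, 011, 012, 021, 022, 211, 212, 221, 222
claimed∖SC = {201}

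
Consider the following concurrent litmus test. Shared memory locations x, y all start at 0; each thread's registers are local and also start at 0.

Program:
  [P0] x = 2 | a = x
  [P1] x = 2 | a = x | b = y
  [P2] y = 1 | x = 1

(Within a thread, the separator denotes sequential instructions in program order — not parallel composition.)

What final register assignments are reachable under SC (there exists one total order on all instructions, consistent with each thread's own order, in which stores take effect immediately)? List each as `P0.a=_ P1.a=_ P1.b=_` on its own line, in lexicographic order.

P0.a=1 P1.a=1 P1.b=1
P0.a=1 P1.a=2 P1.b=0
P0.a=1 P1.a=2 P1.b=1
P0.a=2 P1.a=1 P1.b=1
P0.a=2 P1.a=2 P1.b=0
P0.a=2 P1.a=2 P1.b=1

outcome vector order: (P0.a,P1.a,P1.b)
|SC outcomes| = 6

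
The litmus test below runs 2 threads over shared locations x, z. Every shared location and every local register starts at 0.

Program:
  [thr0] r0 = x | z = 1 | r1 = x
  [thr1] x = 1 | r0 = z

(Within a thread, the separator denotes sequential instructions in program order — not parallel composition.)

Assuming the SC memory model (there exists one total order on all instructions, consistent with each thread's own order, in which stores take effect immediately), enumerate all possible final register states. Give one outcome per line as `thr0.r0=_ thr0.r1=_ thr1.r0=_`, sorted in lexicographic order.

outcome vector order: (thr0.r0,thr0.r1,thr1.r0)
|SC outcomes| = 5

thr0.r0=0 thr0.r1=0 thr1.r0=1
thr0.r0=0 thr0.r1=1 thr1.r0=0
thr0.r0=0 thr0.r1=1 thr1.r0=1
thr0.r0=1 thr0.r1=1 thr1.r0=0
thr0.r0=1 thr0.r1=1 thr1.r0=1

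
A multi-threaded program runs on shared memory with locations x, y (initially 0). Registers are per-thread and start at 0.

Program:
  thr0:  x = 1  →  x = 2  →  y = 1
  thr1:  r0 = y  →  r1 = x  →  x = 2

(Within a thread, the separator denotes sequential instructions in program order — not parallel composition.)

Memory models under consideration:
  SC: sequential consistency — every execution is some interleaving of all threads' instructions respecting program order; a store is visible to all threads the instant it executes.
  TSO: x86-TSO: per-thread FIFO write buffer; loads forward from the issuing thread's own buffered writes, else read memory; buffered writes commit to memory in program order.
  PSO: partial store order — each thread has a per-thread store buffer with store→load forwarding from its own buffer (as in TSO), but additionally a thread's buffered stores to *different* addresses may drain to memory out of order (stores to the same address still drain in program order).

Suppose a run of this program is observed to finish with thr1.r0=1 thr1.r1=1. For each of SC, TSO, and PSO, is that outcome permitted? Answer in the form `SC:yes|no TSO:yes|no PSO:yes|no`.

outcome vector order: (thr1.r0,thr1.r1)
SC: 4 outcomes — {00, 01, 02, 12}
TSO: 4 outcomes — {00, 01, 02, 12}
PSO: 6 outcomes — {00, 01, 02, 10, 11, 12}
target 11 ∈ {PSO}

SC:no TSO:no PSO:yes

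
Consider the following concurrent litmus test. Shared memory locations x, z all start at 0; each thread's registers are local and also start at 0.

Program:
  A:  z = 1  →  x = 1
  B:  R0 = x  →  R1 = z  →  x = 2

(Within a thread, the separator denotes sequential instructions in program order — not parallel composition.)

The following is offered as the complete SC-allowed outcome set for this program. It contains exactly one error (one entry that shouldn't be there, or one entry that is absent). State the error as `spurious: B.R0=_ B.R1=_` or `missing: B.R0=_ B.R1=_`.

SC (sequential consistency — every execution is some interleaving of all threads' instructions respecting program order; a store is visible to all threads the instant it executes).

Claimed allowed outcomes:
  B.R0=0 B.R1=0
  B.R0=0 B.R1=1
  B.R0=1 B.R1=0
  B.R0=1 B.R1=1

spurious: B.R0=1 B.R1=0

outcome vector order: (B.R0,B.R1)
SC: 3 outcomes — {<0 0> <0 1> <1 1>}
claimed∖SC = {<1 0>}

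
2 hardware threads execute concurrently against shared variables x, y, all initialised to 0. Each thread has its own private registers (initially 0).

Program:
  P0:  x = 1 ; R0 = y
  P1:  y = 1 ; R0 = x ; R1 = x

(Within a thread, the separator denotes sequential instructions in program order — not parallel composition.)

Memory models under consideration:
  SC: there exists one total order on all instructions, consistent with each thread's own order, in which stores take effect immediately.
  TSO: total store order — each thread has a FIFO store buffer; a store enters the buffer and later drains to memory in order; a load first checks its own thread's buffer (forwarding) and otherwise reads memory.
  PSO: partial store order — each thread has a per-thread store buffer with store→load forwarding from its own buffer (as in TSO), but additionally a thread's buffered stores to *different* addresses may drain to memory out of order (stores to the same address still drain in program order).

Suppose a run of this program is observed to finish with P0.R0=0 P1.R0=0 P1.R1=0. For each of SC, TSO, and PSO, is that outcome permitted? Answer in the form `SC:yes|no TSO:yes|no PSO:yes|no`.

SC:no TSO:yes PSO:yes

outcome vector order: (P0.R0,P1.R0,P1.R1)
SC (4): <0 1 1> <1 0 0> <1 0 1> <1 1 1>
TSO (6): <0 0 0> <0 0 1> <0 1 1> <1 0 0> <1 0 1> <1 1 1>
PSO (6): <0 0 0> <0 0 1> <0 1 1> <1 0 0> <1 0 1> <1 1 1>
target <0 0 0> ∈ {TSO,PSO}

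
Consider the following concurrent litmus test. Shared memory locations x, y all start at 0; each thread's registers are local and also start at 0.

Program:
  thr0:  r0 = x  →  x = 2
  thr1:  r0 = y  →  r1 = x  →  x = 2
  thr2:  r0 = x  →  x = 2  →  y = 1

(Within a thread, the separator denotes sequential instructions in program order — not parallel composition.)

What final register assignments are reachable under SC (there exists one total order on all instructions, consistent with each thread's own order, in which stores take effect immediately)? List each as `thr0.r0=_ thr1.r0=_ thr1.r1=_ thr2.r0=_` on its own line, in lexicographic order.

outcome vector order: (thr0.r0,thr1.r0,thr1.r1,thr2.r0)
|SC outcomes| = 10

thr0.r0=0 thr1.r0=0 thr1.r1=0 thr2.r0=0
thr0.r0=0 thr1.r0=0 thr1.r1=0 thr2.r0=2
thr0.r0=0 thr1.r0=0 thr1.r1=2 thr2.r0=0
thr0.r0=0 thr1.r0=0 thr1.r1=2 thr2.r0=2
thr0.r0=0 thr1.r0=1 thr1.r1=2 thr2.r0=0
thr0.r0=0 thr1.r0=1 thr1.r1=2 thr2.r0=2
thr0.r0=2 thr1.r0=0 thr1.r1=0 thr2.r0=0
thr0.r0=2 thr1.r0=0 thr1.r1=0 thr2.r0=2
thr0.r0=2 thr1.r0=0 thr1.r1=2 thr2.r0=0
thr0.r0=2 thr1.r0=1 thr1.r1=2 thr2.r0=0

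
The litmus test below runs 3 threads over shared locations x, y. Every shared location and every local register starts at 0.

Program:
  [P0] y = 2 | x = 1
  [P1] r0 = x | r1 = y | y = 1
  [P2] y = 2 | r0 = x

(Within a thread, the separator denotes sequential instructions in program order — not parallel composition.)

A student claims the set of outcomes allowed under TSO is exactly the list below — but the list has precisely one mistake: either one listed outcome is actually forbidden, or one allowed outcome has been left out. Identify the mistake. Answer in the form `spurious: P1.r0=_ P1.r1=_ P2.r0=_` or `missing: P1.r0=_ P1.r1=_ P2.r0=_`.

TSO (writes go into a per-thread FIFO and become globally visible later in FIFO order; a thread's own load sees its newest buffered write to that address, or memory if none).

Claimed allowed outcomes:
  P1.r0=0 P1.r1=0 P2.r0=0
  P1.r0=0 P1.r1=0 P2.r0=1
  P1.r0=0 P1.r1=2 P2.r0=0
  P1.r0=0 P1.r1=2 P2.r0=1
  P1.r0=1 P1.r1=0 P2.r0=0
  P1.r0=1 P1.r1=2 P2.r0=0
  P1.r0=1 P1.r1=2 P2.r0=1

spurious: P1.r0=1 P1.r1=0 P2.r0=0

outcome vector order: (P1.r0,P1.r1,P2.r0)
[TSO] allowed = {0/0/0; 0/0/1; 0/2/0; 0/2/1; 1/2/0; 1/2/1}
claimed∖TSO = {1/0/0}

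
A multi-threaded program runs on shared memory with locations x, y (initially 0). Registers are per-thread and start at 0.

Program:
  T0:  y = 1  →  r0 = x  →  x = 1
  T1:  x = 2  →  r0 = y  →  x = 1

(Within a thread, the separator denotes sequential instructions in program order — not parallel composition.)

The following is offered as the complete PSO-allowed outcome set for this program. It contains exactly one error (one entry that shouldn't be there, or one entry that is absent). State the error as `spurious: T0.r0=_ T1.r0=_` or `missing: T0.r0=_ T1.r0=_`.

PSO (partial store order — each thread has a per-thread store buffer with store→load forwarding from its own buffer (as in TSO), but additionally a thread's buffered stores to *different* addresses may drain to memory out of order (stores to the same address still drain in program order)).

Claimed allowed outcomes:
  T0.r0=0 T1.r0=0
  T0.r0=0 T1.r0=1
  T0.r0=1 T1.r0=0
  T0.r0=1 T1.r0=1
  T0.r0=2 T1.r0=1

missing: T0.r0=2 T1.r0=0

outcome vector order: (T0.r0,T1.r0)
PSO: 6 outcomes — {0/0; 0/1; 1/0; 1/1; 2/0; 2/1}
PSO∖claimed = {2/0}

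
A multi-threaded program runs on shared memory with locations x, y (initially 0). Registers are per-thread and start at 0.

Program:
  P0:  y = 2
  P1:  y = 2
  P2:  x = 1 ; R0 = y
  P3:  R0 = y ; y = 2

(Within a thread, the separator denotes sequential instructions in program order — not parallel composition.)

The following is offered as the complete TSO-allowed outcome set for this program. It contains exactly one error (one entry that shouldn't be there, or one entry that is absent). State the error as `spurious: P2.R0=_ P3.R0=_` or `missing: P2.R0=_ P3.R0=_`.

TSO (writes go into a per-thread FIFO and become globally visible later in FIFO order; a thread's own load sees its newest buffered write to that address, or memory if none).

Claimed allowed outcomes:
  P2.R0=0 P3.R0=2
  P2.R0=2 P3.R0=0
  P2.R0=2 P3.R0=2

missing: P2.R0=0 P3.R0=0

outcome vector order: (P2.R0,P3.R0)
[TSO] allowed = {00 02 20 22}
TSO∖claimed = {00}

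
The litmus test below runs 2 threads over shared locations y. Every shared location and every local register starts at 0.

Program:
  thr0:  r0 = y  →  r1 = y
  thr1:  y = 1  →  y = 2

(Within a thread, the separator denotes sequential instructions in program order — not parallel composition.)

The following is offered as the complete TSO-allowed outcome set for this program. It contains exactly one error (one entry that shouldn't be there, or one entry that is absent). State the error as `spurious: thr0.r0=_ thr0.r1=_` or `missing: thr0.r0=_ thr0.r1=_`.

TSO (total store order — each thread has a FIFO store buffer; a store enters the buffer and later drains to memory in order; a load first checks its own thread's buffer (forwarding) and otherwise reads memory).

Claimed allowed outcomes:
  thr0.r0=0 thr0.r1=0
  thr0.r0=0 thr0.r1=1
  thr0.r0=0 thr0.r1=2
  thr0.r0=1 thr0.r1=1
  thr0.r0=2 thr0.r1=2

outcome vector order: (thr0.r0,thr0.r1)
TSO (6): (0,0); (0,1); (0,2); (1,1); (1,2); (2,2)
TSO∖claimed = {(1,2)}

missing: thr0.r0=1 thr0.r1=2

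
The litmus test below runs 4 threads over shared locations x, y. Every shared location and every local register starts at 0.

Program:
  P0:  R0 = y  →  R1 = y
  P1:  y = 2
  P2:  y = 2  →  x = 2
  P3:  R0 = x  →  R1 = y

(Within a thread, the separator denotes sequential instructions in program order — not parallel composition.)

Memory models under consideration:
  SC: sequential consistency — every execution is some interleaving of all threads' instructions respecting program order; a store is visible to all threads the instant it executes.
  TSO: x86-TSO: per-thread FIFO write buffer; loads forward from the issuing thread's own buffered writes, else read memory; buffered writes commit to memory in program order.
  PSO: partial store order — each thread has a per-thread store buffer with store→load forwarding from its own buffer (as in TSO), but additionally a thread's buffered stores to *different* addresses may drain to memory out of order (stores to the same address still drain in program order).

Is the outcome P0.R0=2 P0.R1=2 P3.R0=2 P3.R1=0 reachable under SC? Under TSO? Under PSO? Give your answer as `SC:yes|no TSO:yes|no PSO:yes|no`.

outcome vector order: (P0.R0,P0.R1,P3.R0,P3.R1)
SC (9): 0000 0002 0022 0200 0202 0222 2200 2202 2222
TSO (9): 0000 0002 0022 0200 0202 0222 2200 2202 2222
PSO (12): 0000 0002 0020 0022 0200 0202 0220 0222 2200 2202 2220 2222
target 2220 ∈ {PSO}

SC:no TSO:no PSO:yes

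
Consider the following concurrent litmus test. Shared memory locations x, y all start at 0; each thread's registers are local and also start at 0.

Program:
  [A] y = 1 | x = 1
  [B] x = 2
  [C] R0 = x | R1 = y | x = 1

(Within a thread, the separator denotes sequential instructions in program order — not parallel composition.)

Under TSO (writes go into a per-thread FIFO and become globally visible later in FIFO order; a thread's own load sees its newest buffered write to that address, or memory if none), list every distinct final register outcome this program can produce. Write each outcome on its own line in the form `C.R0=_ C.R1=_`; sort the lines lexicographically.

outcome vector order: (C.R0,C.R1)
|TSO outcomes| = 5

C.R0=0 C.R1=0
C.R0=0 C.R1=1
C.R0=1 C.R1=1
C.R0=2 C.R1=0
C.R0=2 C.R1=1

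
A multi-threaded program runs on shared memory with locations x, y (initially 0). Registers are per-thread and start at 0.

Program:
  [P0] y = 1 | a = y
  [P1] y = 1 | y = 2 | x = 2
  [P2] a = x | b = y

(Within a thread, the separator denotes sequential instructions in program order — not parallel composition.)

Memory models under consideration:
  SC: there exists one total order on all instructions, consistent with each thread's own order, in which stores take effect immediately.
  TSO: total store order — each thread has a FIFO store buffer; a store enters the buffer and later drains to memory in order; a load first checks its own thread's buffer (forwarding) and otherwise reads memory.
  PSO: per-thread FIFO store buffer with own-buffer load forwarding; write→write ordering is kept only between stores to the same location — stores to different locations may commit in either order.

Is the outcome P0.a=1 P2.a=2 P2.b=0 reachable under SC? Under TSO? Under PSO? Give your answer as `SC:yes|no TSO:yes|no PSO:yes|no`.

SC:no TSO:no PSO:yes

outcome vector order: (P0.a,P2.a,P2.b)
SC (9): (1,0,0); (1,0,1); (1,0,2); (1,2,1); (1,2,2); (2,0,0); (2,0,1); (2,0,2); (2,2,2)
TSO (9): (1,0,0); (1,0,1); (1,0,2); (1,2,1); (1,2,2); (2,0,0); (2,0,1); (2,0,2); (2,2,2)
PSO (12): (1,0,0); (1,0,1); (1,0,2); (1,2,0); (1,2,1); (1,2,2); (2,0,0); (2,0,1); (2,0,2); (2,2,0); (2,2,1); (2,2,2)
target (1,2,0) ∈ {PSO}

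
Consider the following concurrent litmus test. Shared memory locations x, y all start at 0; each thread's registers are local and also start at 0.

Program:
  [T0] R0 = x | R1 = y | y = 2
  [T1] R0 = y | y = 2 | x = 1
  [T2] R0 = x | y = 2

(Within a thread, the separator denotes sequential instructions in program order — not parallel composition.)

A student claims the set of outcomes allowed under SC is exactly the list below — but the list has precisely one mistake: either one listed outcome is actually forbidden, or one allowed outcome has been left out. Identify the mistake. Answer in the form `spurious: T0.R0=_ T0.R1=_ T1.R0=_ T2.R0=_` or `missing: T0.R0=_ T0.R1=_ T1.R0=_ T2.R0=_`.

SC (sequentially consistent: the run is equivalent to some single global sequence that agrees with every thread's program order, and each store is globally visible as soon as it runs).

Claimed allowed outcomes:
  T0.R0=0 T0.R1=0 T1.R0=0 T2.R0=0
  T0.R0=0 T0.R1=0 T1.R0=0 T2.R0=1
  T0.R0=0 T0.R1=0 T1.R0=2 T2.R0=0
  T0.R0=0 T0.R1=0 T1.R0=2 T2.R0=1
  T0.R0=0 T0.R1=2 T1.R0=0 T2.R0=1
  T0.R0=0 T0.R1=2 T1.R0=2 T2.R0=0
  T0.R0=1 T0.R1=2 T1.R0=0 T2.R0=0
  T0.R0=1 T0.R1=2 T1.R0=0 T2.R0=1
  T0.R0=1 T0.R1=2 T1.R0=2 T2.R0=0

outcome vector order: (T0.R0,T0.R1,T1.R0,T2.R0)
under SC → (0,0,0,0); (0,0,0,1); (0,0,2,0); (0,0,2,1); (0,2,0,0); (0,2,0,1); (0,2,2,0); (1,2,0,0); (1,2,0,1); (1,2,2,0)
SC∖claimed = {(0,2,0,0)}

missing: T0.R0=0 T0.R1=2 T1.R0=0 T2.R0=0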